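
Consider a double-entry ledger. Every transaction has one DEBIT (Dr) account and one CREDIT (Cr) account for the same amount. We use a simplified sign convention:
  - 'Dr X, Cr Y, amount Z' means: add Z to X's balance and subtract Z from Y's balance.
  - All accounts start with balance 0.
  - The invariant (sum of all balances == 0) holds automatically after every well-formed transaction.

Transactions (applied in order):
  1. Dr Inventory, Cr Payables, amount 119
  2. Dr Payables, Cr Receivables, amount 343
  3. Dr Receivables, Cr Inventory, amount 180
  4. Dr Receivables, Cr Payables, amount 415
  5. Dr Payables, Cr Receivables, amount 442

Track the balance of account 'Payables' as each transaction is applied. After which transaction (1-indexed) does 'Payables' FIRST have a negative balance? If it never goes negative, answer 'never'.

After txn 1: Payables=-119

Answer: 1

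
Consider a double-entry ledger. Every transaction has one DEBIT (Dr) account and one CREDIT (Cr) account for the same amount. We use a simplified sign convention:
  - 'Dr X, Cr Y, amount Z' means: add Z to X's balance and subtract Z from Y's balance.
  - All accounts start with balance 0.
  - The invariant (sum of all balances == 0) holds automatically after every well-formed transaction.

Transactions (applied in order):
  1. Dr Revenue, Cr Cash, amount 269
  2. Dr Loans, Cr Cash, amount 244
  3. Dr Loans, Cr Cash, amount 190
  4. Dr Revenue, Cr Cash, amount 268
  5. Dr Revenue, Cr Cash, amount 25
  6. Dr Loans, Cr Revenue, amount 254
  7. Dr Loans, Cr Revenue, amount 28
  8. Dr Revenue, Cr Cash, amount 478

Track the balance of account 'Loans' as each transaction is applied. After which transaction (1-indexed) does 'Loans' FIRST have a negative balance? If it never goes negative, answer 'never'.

Answer: never

Derivation:
After txn 1: Loans=0
After txn 2: Loans=244
After txn 3: Loans=434
After txn 4: Loans=434
After txn 5: Loans=434
After txn 6: Loans=688
After txn 7: Loans=716
After txn 8: Loans=716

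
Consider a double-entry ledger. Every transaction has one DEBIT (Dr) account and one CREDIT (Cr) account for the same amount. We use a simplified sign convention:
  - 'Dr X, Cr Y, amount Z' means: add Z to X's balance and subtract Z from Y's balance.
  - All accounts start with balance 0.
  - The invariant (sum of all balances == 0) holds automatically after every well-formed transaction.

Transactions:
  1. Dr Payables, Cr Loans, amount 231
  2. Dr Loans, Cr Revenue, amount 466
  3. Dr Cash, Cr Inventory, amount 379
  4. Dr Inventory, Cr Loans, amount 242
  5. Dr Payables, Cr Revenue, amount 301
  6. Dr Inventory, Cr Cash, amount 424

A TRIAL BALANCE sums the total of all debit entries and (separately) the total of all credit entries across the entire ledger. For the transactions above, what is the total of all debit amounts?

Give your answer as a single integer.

Answer: 2043

Derivation:
Txn 1: debit+=231
Txn 2: debit+=466
Txn 3: debit+=379
Txn 4: debit+=242
Txn 5: debit+=301
Txn 6: debit+=424
Total debits = 2043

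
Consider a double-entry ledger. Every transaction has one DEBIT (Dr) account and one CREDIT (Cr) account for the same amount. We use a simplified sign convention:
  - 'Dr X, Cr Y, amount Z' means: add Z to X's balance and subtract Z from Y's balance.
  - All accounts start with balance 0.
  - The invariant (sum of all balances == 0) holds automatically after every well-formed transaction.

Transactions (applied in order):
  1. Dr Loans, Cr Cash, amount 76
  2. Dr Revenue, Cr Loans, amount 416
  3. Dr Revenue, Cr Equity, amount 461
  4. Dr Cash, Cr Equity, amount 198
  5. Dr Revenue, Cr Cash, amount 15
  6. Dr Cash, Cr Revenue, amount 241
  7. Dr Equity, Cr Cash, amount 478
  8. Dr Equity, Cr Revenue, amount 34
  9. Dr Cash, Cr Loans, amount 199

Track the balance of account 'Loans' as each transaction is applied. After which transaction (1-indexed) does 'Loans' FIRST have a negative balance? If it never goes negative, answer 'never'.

After txn 1: Loans=76
After txn 2: Loans=-340

Answer: 2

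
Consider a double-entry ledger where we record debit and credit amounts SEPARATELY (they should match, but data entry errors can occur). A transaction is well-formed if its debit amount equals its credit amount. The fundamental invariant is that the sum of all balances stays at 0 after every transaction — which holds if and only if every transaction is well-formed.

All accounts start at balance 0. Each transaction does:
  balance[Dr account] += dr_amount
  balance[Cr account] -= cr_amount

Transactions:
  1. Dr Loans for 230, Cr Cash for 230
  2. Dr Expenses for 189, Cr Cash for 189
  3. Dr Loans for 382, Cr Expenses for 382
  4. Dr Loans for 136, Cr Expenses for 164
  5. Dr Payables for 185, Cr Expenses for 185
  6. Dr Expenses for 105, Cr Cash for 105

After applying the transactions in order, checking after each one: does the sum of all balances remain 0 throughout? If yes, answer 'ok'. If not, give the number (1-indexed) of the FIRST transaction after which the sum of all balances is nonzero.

After txn 1: dr=230 cr=230 sum_balances=0
After txn 2: dr=189 cr=189 sum_balances=0
After txn 3: dr=382 cr=382 sum_balances=0
After txn 4: dr=136 cr=164 sum_balances=-28
After txn 5: dr=185 cr=185 sum_balances=-28
After txn 6: dr=105 cr=105 sum_balances=-28

Answer: 4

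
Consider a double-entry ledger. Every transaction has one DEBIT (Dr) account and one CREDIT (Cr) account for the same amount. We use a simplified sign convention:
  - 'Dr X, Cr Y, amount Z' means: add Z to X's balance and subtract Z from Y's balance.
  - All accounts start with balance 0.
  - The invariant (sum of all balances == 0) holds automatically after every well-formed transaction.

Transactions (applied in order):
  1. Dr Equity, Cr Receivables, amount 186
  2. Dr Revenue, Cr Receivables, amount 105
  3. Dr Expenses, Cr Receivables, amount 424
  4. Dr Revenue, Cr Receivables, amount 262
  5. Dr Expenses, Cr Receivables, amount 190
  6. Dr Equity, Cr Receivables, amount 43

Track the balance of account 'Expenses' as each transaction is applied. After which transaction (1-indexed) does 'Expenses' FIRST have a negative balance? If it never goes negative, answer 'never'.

After txn 1: Expenses=0
After txn 2: Expenses=0
After txn 3: Expenses=424
After txn 4: Expenses=424
After txn 5: Expenses=614
After txn 6: Expenses=614

Answer: never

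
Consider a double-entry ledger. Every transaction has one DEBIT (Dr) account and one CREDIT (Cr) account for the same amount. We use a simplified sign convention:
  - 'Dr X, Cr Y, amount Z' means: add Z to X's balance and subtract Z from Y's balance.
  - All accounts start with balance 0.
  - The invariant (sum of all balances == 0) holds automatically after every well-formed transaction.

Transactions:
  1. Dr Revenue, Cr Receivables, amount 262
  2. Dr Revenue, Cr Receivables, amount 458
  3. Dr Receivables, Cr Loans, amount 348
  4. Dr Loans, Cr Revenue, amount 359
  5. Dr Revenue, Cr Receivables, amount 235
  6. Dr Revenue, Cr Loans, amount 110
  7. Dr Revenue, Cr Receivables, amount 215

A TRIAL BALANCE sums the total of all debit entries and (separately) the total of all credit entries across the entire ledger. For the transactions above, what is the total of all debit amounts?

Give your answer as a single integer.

Txn 1: debit+=262
Txn 2: debit+=458
Txn 3: debit+=348
Txn 4: debit+=359
Txn 5: debit+=235
Txn 6: debit+=110
Txn 7: debit+=215
Total debits = 1987

Answer: 1987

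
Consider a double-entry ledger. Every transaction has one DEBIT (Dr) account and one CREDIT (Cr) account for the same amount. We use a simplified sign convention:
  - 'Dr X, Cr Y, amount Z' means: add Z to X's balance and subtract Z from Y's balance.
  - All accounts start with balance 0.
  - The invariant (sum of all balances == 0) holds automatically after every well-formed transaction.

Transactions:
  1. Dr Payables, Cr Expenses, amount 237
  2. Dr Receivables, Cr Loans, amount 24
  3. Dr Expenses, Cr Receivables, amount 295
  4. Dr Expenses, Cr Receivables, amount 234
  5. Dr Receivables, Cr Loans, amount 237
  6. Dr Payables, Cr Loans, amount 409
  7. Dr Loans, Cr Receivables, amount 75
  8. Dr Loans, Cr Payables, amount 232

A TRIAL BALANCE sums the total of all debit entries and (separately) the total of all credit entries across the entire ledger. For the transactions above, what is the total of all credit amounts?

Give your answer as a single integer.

Answer: 1743

Derivation:
Txn 1: credit+=237
Txn 2: credit+=24
Txn 3: credit+=295
Txn 4: credit+=234
Txn 5: credit+=237
Txn 6: credit+=409
Txn 7: credit+=75
Txn 8: credit+=232
Total credits = 1743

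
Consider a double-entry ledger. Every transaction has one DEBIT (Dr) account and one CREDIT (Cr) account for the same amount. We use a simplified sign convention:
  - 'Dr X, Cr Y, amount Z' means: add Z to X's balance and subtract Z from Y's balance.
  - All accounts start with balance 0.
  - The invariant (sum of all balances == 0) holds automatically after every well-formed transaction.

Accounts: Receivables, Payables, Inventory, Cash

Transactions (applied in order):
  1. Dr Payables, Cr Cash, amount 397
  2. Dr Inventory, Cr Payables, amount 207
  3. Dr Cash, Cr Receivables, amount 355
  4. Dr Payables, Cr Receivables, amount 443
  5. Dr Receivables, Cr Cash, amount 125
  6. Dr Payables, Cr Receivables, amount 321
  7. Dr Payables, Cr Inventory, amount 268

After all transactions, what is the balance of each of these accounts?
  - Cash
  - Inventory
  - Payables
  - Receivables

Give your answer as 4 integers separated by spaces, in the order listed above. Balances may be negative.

After txn 1 (Dr Payables, Cr Cash, amount 397): Cash=-397 Payables=397
After txn 2 (Dr Inventory, Cr Payables, amount 207): Cash=-397 Inventory=207 Payables=190
After txn 3 (Dr Cash, Cr Receivables, amount 355): Cash=-42 Inventory=207 Payables=190 Receivables=-355
After txn 4 (Dr Payables, Cr Receivables, amount 443): Cash=-42 Inventory=207 Payables=633 Receivables=-798
After txn 5 (Dr Receivables, Cr Cash, amount 125): Cash=-167 Inventory=207 Payables=633 Receivables=-673
After txn 6 (Dr Payables, Cr Receivables, amount 321): Cash=-167 Inventory=207 Payables=954 Receivables=-994
After txn 7 (Dr Payables, Cr Inventory, amount 268): Cash=-167 Inventory=-61 Payables=1222 Receivables=-994

Answer: -167 -61 1222 -994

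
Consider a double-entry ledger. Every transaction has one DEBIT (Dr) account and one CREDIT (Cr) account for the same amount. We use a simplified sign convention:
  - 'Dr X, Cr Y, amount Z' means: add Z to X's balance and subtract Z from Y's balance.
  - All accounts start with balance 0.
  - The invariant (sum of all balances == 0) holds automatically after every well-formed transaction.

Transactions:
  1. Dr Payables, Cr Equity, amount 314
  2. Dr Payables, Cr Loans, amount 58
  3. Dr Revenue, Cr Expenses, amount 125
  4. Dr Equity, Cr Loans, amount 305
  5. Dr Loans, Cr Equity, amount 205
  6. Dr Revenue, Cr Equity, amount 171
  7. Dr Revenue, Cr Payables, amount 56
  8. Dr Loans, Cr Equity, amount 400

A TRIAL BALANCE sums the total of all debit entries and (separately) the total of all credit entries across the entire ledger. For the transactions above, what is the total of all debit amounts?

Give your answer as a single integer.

Answer: 1634

Derivation:
Txn 1: debit+=314
Txn 2: debit+=58
Txn 3: debit+=125
Txn 4: debit+=305
Txn 5: debit+=205
Txn 6: debit+=171
Txn 7: debit+=56
Txn 8: debit+=400
Total debits = 1634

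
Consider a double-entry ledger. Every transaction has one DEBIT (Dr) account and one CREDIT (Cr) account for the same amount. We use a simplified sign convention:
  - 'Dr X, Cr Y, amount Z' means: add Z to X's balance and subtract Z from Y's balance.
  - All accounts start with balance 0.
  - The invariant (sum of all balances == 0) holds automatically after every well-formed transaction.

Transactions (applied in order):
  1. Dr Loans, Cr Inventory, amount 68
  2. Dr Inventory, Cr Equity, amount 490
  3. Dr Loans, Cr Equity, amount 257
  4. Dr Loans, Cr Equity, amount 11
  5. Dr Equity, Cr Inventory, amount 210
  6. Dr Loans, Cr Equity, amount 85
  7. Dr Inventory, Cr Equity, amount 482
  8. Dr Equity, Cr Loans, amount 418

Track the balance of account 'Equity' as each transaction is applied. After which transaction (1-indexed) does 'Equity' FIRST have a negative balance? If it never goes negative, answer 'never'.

After txn 1: Equity=0
After txn 2: Equity=-490

Answer: 2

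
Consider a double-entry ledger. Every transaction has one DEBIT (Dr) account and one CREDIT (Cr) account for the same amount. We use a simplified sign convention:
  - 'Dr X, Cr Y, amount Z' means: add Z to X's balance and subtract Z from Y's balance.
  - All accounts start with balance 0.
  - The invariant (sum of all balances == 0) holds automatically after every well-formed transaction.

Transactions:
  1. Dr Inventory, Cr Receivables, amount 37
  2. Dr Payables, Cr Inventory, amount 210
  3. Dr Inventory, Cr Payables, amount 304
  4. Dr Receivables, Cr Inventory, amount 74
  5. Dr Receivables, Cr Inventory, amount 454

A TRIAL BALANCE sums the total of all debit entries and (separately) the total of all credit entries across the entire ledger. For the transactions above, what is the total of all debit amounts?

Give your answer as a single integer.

Answer: 1079

Derivation:
Txn 1: debit+=37
Txn 2: debit+=210
Txn 3: debit+=304
Txn 4: debit+=74
Txn 5: debit+=454
Total debits = 1079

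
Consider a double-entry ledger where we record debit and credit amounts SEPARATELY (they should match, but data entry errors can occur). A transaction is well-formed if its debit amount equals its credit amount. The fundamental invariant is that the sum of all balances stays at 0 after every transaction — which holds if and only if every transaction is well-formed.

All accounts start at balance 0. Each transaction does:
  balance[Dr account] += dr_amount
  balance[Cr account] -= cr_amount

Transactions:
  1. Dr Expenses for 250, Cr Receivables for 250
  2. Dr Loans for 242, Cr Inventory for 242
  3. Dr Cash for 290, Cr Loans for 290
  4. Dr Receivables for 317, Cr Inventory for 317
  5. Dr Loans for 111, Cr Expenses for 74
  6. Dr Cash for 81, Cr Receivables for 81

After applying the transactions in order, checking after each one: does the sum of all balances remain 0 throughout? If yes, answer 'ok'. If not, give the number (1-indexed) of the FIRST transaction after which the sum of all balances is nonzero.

After txn 1: dr=250 cr=250 sum_balances=0
After txn 2: dr=242 cr=242 sum_balances=0
After txn 3: dr=290 cr=290 sum_balances=0
After txn 4: dr=317 cr=317 sum_balances=0
After txn 5: dr=111 cr=74 sum_balances=37
After txn 6: dr=81 cr=81 sum_balances=37

Answer: 5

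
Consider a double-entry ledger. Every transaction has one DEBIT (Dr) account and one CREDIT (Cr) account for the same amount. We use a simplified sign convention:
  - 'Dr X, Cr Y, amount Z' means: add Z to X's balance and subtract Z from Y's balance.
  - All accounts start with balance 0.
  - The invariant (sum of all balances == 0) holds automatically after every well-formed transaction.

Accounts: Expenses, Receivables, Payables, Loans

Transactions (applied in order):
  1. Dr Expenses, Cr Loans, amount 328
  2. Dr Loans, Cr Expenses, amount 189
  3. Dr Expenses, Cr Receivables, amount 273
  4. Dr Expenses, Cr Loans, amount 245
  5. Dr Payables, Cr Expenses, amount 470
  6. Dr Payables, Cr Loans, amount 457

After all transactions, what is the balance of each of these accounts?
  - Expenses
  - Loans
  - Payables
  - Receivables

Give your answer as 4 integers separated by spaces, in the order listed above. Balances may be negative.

Answer: 187 -841 927 -273

Derivation:
After txn 1 (Dr Expenses, Cr Loans, amount 328): Expenses=328 Loans=-328
After txn 2 (Dr Loans, Cr Expenses, amount 189): Expenses=139 Loans=-139
After txn 3 (Dr Expenses, Cr Receivables, amount 273): Expenses=412 Loans=-139 Receivables=-273
After txn 4 (Dr Expenses, Cr Loans, amount 245): Expenses=657 Loans=-384 Receivables=-273
After txn 5 (Dr Payables, Cr Expenses, amount 470): Expenses=187 Loans=-384 Payables=470 Receivables=-273
After txn 6 (Dr Payables, Cr Loans, amount 457): Expenses=187 Loans=-841 Payables=927 Receivables=-273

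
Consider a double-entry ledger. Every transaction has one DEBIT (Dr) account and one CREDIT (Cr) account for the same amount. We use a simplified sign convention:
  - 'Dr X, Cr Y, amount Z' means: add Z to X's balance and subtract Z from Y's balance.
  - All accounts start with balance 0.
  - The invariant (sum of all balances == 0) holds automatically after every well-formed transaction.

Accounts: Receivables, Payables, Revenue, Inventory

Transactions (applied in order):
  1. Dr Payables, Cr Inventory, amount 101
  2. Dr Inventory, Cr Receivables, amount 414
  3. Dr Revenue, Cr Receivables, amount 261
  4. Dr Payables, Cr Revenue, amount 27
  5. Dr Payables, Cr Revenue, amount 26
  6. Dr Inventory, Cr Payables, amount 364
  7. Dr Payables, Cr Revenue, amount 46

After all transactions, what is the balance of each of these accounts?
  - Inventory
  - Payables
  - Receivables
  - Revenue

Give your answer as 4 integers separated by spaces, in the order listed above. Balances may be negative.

After txn 1 (Dr Payables, Cr Inventory, amount 101): Inventory=-101 Payables=101
After txn 2 (Dr Inventory, Cr Receivables, amount 414): Inventory=313 Payables=101 Receivables=-414
After txn 3 (Dr Revenue, Cr Receivables, amount 261): Inventory=313 Payables=101 Receivables=-675 Revenue=261
After txn 4 (Dr Payables, Cr Revenue, amount 27): Inventory=313 Payables=128 Receivables=-675 Revenue=234
After txn 5 (Dr Payables, Cr Revenue, amount 26): Inventory=313 Payables=154 Receivables=-675 Revenue=208
After txn 6 (Dr Inventory, Cr Payables, amount 364): Inventory=677 Payables=-210 Receivables=-675 Revenue=208
After txn 7 (Dr Payables, Cr Revenue, amount 46): Inventory=677 Payables=-164 Receivables=-675 Revenue=162

Answer: 677 -164 -675 162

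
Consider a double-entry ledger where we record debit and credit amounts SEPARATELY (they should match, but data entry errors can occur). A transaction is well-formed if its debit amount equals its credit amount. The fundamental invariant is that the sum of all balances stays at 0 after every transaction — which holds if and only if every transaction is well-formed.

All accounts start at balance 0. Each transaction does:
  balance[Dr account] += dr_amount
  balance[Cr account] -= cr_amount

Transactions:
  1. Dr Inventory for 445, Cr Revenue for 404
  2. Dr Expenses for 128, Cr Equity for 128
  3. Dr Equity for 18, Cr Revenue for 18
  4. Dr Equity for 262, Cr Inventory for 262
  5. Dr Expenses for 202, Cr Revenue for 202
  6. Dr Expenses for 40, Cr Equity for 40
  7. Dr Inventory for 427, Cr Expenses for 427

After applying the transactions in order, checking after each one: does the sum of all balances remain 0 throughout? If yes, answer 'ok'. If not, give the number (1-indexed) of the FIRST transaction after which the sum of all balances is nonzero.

Answer: 1

Derivation:
After txn 1: dr=445 cr=404 sum_balances=41
After txn 2: dr=128 cr=128 sum_balances=41
After txn 3: dr=18 cr=18 sum_balances=41
After txn 4: dr=262 cr=262 sum_balances=41
After txn 5: dr=202 cr=202 sum_balances=41
After txn 6: dr=40 cr=40 sum_balances=41
After txn 7: dr=427 cr=427 sum_balances=41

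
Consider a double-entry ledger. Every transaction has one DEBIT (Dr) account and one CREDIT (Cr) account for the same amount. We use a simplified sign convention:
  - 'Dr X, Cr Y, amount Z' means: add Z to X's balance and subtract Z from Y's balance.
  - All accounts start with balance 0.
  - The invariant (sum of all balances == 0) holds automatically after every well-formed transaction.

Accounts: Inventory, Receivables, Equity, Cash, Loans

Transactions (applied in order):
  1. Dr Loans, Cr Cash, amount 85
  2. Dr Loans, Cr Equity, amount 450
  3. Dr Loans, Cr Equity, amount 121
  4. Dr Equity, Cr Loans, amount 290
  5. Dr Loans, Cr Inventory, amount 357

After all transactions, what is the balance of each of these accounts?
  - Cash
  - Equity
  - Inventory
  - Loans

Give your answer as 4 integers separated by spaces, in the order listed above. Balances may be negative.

After txn 1 (Dr Loans, Cr Cash, amount 85): Cash=-85 Loans=85
After txn 2 (Dr Loans, Cr Equity, amount 450): Cash=-85 Equity=-450 Loans=535
After txn 3 (Dr Loans, Cr Equity, amount 121): Cash=-85 Equity=-571 Loans=656
After txn 4 (Dr Equity, Cr Loans, amount 290): Cash=-85 Equity=-281 Loans=366
After txn 5 (Dr Loans, Cr Inventory, amount 357): Cash=-85 Equity=-281 Inventory=-357 Loans=723

Answer: -85 -281 -357 723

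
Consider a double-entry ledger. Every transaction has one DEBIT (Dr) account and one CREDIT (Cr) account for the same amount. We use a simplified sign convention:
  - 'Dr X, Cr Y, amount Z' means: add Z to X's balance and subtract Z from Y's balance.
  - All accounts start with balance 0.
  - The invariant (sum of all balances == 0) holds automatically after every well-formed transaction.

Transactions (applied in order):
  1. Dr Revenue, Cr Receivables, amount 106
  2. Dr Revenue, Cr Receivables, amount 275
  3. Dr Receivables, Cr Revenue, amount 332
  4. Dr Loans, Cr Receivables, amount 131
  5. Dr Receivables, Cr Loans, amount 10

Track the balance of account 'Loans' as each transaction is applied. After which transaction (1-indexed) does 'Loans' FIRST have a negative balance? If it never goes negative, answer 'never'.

Answer: never

Derivation:
After txn 1: Loans=0
After txn 2: Loans=0
After txn 3: Loans=0
After txn 4: Loans=131
After txn 5: Loans=121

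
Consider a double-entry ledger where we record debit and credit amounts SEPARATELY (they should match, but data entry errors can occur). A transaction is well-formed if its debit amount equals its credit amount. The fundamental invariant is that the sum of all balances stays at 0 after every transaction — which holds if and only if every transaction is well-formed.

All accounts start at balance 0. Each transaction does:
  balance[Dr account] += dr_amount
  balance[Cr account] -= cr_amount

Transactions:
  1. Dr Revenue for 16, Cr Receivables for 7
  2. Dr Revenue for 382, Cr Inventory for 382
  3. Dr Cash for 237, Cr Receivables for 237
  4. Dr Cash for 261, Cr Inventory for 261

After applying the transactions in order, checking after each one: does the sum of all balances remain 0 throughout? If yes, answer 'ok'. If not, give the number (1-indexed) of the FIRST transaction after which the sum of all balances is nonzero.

Answer: 1

Derivation:
After txn 1: dr=16 cr=7 sum_balances=9
After txn 2: dr=382 cr=382 sum_balances=9
After txn 3: dr=237 cr=237 sum_balances=9
After txn 4: dr=261 cr=261 sum_balances=9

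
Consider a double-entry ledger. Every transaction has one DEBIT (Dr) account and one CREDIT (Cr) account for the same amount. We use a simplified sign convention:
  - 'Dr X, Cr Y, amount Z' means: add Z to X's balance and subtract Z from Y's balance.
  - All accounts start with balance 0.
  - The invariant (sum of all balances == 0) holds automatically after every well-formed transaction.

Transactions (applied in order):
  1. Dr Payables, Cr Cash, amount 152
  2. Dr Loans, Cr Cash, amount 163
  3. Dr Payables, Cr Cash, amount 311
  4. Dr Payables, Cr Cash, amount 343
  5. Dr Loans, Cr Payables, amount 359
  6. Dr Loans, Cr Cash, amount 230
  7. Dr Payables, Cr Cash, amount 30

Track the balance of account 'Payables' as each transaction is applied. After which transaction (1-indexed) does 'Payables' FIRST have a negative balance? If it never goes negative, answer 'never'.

Answer: never

Derivation:
After txn 1: Payables=152
After txn 2: Payables=152
After txn 3: Payables=463
After txn 4: Payables=806
After txn 5: Payables=447
After txn 6: Payables=447
After txn 7: Payables=477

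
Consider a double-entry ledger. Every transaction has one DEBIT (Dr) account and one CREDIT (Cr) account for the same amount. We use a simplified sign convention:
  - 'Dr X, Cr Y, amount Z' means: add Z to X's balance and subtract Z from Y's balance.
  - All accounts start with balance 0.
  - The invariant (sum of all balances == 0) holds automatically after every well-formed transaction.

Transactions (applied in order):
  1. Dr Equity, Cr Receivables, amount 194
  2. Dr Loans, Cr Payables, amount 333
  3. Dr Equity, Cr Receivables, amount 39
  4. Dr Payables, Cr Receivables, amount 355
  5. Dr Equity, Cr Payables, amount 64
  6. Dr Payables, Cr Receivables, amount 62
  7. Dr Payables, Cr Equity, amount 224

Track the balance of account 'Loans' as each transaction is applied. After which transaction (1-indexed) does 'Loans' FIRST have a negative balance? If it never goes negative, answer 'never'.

Answer: never

Derivation:
After txn 1: Loans=0
After txn 2: Loans=333
After txn 3: Loans=333
After txn 4: Loans=333
After txn 5: Loans=333
After txn 6: Loans=333
After txn 7: Loans=333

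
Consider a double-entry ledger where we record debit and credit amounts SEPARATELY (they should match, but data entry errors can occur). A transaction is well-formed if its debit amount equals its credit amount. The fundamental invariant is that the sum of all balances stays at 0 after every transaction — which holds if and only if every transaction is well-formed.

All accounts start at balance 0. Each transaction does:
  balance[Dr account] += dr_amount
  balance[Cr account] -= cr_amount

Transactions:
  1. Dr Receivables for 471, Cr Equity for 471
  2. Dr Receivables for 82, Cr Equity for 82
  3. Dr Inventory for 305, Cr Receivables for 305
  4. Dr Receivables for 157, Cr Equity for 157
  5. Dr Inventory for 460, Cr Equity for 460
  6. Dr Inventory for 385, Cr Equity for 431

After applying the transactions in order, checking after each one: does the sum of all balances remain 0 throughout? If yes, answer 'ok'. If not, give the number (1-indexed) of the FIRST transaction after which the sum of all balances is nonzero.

After txn 1: dr=471 cr=471 sum_balances=0
After txn 2: dr=82 cr=82 sum_balances=0
After txn 3: dr=305 cr=305 sum_balances=0
After txn 4: dr=157 cr=157 sum_balances=0
After txn 5: dr=460 cr=460 sum_balances=0
After txn 6: dr=385 cr=431 sum_balances=-46

Answer: 6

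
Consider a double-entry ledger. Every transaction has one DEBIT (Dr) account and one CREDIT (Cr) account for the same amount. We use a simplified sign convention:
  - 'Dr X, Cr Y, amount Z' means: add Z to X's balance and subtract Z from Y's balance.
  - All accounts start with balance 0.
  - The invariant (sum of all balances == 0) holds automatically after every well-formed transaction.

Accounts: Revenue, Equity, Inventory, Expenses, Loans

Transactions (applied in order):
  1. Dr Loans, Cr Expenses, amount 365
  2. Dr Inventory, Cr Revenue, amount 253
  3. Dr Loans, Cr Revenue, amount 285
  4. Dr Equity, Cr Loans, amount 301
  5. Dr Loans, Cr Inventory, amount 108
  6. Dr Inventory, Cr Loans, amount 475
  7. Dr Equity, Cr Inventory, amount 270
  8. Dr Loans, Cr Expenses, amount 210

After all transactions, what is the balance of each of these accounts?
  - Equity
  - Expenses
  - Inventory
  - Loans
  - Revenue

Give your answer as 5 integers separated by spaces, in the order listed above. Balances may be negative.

Answer: 571 -575 350 192 -538

Derivation:
After txn 1 (Dr Loans, Cr Expenses, amount 365): Expenses=-365 Loans=365
After txn 2 (Dr Inventory, Cr Revenue, amount 253): Expenses=-365 Inventory=253 Loans=365 Revenue=-253
After txn 3 (Dr Loans, Cr Revenue, amount 285): Expenses=-365 Inventory=253 Loans=650 Revenue=-538
After txn 4 (Dr Equity, Cr Loans, amount 301): Equity=301 Expenses=-365 Inventory=253 Loans=349 Revenue=-538
After txn 5 (Dr Loans, Cr Inventory, amount 108): Equity=301 Expenses=-365 Inventory=145 Loans=457 Revenue=-538
After txn 6 (Dr Inventory, Cr Loans, amount 475): Equity=301 Expenses=-365 Inventory=620 Loans=-18 Revenue=-538
After txn 7 (Dr Equity, Cr Inventory, amount 270): Equity=571 Expenses=-365 Inventory=350 Loans=-18 Revenue=-538
After txn 8 (Dr Loans, Cr Expenses, amount 210): Equity=571 Expenses=-575 Inventory=350 Loans=192 Revenue=-538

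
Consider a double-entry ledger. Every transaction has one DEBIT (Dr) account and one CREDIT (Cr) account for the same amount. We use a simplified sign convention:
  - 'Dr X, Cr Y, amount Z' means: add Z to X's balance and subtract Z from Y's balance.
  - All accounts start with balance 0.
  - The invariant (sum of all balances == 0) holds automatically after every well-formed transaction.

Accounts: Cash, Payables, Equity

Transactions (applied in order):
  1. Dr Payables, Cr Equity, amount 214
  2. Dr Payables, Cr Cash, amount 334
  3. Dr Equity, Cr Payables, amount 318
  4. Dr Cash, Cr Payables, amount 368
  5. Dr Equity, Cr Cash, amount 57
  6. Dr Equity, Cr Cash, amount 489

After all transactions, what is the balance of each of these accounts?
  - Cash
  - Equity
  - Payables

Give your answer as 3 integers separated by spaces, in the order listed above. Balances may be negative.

After txn 1 (Dr Payables, Cr Equity, amount 214): Equity=-214 Payables=214
After txn 2 (Dr Payables, Cr Cash, amount 334): Cash=-334 Equity=-214 Payables=548
After txn 3 (Dr Equity, Cr Payables, amount 318): Cash=-334 Equity=104 Payables=230
After txn 4 (Dr Cash, Cr Payables, amount 368): Cash=34 Equity=104 Payables=-138
After txn 5 (Dr Equity, Cr Cash, amount 57): Cash=-23 Equity=161 Payables=-138
After txn 6 (Dr Equity, Cr Cash, amount 489): Cash=-512 Equity=650 Payables=-138

Answer: -512 650 -138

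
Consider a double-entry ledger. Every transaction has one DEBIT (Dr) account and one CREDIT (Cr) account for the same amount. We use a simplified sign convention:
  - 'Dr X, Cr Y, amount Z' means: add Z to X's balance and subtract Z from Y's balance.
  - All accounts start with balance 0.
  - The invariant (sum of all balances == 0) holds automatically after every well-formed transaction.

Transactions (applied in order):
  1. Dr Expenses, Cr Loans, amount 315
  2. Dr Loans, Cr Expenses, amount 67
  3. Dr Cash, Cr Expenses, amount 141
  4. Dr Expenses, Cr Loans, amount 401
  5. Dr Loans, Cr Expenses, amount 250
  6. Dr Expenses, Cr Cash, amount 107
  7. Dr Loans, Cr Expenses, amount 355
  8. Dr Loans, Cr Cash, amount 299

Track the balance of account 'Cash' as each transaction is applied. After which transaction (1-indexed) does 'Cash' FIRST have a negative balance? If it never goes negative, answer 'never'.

After txn 1: Cash=0
After txn 2: Cash=0
After txn 3: Cash=141
After txn 4: Cash=141
After txn 5: Cash=141
After txn 6: Cash=34
After txn 7: Cash=34
After txn 8: Cash=-265

Answer: 8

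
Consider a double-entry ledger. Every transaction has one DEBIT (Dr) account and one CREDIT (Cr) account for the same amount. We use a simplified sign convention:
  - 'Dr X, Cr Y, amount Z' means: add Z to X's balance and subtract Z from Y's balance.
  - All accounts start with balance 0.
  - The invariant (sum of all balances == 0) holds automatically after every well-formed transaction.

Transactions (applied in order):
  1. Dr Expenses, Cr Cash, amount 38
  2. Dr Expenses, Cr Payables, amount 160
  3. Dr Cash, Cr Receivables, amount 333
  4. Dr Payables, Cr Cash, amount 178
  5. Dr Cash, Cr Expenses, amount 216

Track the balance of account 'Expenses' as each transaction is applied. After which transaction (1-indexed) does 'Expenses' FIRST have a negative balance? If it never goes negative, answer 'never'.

Answer: 5

Derivation:
After txn 1: Expenses=38
After txn 2: Expenses=198
After txn 3: Expenses=198
After txn 4: Expenses=198
After txn 5: Expenses=-18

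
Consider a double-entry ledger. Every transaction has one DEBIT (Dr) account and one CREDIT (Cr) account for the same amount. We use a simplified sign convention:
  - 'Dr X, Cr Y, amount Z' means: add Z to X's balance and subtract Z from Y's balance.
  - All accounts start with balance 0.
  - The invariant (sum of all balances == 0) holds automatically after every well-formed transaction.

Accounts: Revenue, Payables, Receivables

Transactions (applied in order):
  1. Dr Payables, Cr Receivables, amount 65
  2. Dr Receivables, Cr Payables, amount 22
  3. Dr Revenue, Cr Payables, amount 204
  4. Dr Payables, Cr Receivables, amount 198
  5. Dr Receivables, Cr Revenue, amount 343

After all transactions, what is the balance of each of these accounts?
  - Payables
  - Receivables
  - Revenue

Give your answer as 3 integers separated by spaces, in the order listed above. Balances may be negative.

Answer: 37 102 -139

Derivation:
After txn 1 (Dr Payables, Cr Receivables, amount 65): Payables=65 Receivables=-65
After txn 2 (Dr Receivables, Cr Payables, amount 22): Payables=43 Receivables=-43
After txn 3 (Dr Revenue, Cr Payables, amount 204): Payables=-161 Receivables=-43 Revenue=204
After txn 4 (Dr Payables, Cr Receivables, amount 198): Payables=37 Receivables=-241 Revenue=204
After txn 5 (Dr Receivables, Cr Revenue, amount 343): Payables=37 Receivables=102 Revenue=-139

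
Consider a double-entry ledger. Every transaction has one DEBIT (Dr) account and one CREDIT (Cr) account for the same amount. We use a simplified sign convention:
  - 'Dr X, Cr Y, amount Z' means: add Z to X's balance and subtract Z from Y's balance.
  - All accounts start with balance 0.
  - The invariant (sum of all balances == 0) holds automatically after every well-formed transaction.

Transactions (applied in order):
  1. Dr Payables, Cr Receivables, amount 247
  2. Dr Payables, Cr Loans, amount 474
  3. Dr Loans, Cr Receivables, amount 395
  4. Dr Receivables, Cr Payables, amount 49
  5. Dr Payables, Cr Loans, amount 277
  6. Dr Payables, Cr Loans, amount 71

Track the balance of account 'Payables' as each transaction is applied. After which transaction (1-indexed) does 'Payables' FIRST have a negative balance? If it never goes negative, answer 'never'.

Answer: never

Derivation:
After txn 1: Payables=247
After txn 2: Payables=721
After txn 3: Payables=721
After txn 4: Payables=672
After txn 5: Payables=949
After txn 6: Payables=1020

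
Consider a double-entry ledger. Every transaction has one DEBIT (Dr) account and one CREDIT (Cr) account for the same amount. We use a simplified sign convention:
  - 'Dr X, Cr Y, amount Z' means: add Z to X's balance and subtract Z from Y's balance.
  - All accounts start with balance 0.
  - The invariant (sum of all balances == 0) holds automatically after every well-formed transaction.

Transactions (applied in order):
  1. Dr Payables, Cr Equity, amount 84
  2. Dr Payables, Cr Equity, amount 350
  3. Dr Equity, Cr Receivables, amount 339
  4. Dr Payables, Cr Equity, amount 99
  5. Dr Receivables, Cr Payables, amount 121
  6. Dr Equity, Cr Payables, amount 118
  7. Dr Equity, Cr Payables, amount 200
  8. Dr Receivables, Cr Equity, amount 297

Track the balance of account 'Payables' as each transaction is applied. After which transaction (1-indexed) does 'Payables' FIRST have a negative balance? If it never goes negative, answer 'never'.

Answer: never

Derivation:
After txn 1: Payables=84
After txn 2: Payables=434
After txn 3: Payables=434
After txn 4: Payables=533
After txn 5: Payables=412
After txn 6: Payables=294
After txn 7: Payables=94
After txn 8: Payables=94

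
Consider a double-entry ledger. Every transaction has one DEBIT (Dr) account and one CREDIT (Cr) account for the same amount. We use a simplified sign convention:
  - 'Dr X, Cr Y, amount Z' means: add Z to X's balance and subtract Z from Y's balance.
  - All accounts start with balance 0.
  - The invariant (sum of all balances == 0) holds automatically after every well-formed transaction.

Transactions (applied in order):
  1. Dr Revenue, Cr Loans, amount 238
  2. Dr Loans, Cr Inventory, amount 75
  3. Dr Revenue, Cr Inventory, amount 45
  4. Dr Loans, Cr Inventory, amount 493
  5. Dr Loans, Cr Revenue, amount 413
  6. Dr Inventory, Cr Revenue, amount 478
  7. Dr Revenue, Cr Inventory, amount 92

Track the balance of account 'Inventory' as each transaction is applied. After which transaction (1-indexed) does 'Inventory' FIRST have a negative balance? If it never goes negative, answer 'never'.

Answer: 2

Derivation:
After txn 1: Inventory=0
After txn 2: Inventory=-75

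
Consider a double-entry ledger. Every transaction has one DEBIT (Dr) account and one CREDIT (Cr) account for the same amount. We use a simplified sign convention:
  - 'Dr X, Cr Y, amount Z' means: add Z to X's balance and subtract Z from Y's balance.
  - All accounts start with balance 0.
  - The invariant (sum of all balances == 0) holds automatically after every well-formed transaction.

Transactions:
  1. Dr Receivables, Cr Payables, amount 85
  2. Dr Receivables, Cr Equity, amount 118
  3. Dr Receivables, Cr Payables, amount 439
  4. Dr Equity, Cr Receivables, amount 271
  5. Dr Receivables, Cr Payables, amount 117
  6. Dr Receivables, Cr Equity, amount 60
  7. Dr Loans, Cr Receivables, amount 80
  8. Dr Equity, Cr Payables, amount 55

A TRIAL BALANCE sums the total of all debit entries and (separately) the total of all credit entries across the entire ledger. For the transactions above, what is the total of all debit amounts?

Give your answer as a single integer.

Answer: 1225

Derivation:
Txn 1: debit+=85
Txn 2: debit+=118
Txn 3: debit+=439
Txn 4: debit+=271
Txn 5: debit+=117
Txn 6: debit+=60
Txn 7: debit+=80
Txn 8: debit+=55
Total debits = 1225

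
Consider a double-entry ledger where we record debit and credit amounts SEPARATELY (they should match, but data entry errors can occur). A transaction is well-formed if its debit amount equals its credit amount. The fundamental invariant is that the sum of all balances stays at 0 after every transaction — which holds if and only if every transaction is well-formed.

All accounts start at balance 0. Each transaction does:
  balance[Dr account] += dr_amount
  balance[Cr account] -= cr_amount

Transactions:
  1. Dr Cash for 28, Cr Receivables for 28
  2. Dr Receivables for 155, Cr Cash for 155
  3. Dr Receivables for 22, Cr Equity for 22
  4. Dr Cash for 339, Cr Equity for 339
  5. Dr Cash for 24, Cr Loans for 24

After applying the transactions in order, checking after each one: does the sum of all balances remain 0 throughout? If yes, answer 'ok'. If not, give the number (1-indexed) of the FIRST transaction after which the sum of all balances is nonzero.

After txn 1: dr=28 cr=28 sum_balances=0
After txn 2: dr=155 cr=155 sum_balances=0
After txn 3: dr=22 cr=22 sum_balances=0
After txn 4: dr=339 cr=339 sum_balances=0
After txn 5: dr=24 cr=24 sum_balances=0

Answer: ok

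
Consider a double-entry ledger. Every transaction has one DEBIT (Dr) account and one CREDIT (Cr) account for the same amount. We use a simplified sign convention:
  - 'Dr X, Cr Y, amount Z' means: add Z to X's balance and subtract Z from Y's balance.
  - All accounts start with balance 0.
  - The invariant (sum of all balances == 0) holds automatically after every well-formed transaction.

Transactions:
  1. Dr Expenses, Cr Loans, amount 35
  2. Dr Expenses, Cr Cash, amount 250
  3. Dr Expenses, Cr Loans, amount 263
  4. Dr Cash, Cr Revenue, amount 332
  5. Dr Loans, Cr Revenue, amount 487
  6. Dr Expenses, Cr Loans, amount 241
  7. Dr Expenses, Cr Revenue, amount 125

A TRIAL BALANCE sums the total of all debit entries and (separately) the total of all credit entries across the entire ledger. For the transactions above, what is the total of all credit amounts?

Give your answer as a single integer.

Answer: 1733

Derivation:
Txn 1: credit+=35
Txn 2: credit+=250
Txn 3: credit+=263
Txn 4: credit+=332
Txn 5: credit+=487
Txn 6: credit+=241
Txn 7: credit+=125
Total credits = 1733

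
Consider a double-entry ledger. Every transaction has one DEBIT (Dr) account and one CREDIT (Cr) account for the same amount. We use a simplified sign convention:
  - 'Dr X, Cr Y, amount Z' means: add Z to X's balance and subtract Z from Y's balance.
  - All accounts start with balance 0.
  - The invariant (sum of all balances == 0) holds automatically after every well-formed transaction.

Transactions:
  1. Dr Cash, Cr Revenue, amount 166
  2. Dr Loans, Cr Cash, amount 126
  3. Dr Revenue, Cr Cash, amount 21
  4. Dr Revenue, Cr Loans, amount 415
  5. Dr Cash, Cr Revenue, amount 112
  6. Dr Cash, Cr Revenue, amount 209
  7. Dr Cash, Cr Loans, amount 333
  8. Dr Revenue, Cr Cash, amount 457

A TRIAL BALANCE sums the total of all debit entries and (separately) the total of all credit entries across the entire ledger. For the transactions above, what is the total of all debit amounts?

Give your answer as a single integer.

Answer: 1839

Derivation:
Txn 1: debit+=166
Txn 2: debit+=126
Txn 3: debit+=21
Txn 4: debit+=415
Txn 5: debit+=112
Txn 6: debit+=209
Txn 7: debit+=333
Txn 8: debit+=457
Total debits = 1839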